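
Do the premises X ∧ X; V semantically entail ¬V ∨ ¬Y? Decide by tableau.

Initial set: {(X ∧ X); V; ¬(¬V ∨ ¬Y)}.
(X ∧ X): α-rule — add X, X.
¬(¬V ∨ ¬Y): α-rule — add ¬¬V, ¬¬Y.
○ open, literals {V=true, X=true, Y=true}.
0 branches closed, 1 open.
An open branch gives a countermodel: V=true, X=true, Y=true (unmentioned atoms arbitrary); the premises hold there but the conclusion fails.

No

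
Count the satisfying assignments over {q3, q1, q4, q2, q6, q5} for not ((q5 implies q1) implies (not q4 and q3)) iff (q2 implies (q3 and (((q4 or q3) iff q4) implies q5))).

24

Initial set: {(not ((q5 implies q1) implies (not q4 and q3)) iff (q2 implies (q3 and (((q4 or q3) iff q4) implies q5))))}.
(not ((q5 implies q1) implies (not q4 and q3)) iff (q2 implies (q3 and (((q4 or q3) iff q4) implies q5)))): β-rule — branch into not ((q5 implies q1) implies (not q4 and q3)), (q2 implies (q3 and (((q4 or q3) iff q4) implies q5)))  //  not not ((q5 implies q1) implies (not q4 and q3)), not (q2 implies (q3 and (((q4 or q3) iff q4) implies q5))).
  branch 1 (add not ((q5 implies q1) implies (not q4 and q3)), (q2 implies (q3 and (((q4 or q3) iff q4) implies q5)))):
    not ((q5 implies q1) implies (not q4 and q3)): α-rule — add (q5 implies q1), not (not q4 and q3).
    (q2 implies (q3 and (((q4 or q3) iff q4) implies q5))): β-rule — branch into not q2  //  (q3 and (((q4 or q3) iff q4) implies q5)).
      branch 1.1 (add not q2):
        (q5 implies q1): β-rule — branch into not q5  //  q1.
          branch 1.1.1 (add not q5):
            not (not q4 and q3): β-rule — branch into not not q4  //  not q3.
              branch 1.1.1.1 (add not not q4):
                ○ open, literals {q2=F, q4=T, q5=F}.
              branch 1.1.1.2 (add not q3):
                ○ open, literals {q2=F, q3=F, q5=F}.
          branch 1.1.2 (add q1):
            not (not q4 and q3): β-rule — branch into not not q4  //  not q3.
              branch 1.1.2.1 (add not not q4):
                ○ open, literals {q1=T, q2=F, q4=T}.
              branch 1.1.2.2 (add not q3):
                ○ open, literals {q1=T, q2=F, q3=F}.
      branch 1.2 (add (q3 and (((q4 or q3) iff q4) implies q5))):
        (q3 and (((q4 or q3) iff q4) implies q5)): α-rule — add q3, (((q4 or q3) iff q4) implies q5).
        (q5 implies q1): β-rule — branch into not q5  //  q1.
          branch 1.2.1 (add not q5):
            not (not q4 and q3): β-rule — branch into not not q4  //  not q3.
              branch 1.2.1.1 (add not not q4):
                (((q4 or q3) iff q4) implies q5): β-rule — branch into not ((q4 or q3) iff q4)  //  q5.
                  branch 1.2.1.1.1 (add not ((q4 or q3) iff q4)):
                    not ((q4 or q3) iff q4): β-rule — branch into (q4 or q3), not q4  //  not (q4 or q3), q4.
                      branch 1.2.1.1.1.1 (add (q4 or q3), not q4):
                        × closes — contains both q4 and not q4.
                      branch 1.2.1.1.1.2 (add not (q4 or q3), q4):
                        not (q4 or q3): α-rule — add not q4, not q3.
                        × closes — contains both q4 and not q4.
                  branch 1.2.1.1.2 (add q5):
                    × closes — contains both q5 and not q5.
              branch 1.2.1.2 (add not q3):
                × closes — contains both q3 and not q3.
          branch 1.2.2 (add q1):
            not (not q4 and q3): β-rule — branch into not not q4  //  not q3.
              branch 1.2.2.1 (add not not q4):
                (((q4 or q3) iff q4) implies q5): β-rule — branch into not ((q4 or q3) iff q4)  //  q5.
                  branch 1.2.2.1.1 (add not ((q4 or q3) iff q4)):
                    not ((q4 or q3) iff q4): β-rule — branch into (q4 or q3), not q4  //  not (q4 or q3), q4.
                      branch 1.2.2.1.1.1 (add (q4 or q3), not q4):
                        × closes — contains both q4 and not q4.
                      branch 1.2.2.1.1.2 (add not (q4 or q3), q4):
                        not (q4 or q3): α-rule — add not q4, not q3.
                        × closes — contains both q4 and not q4.
                  branch 1.2.2.1.2 (add q5):
                    ○ open, literals {q1=T, q3=T, q4=T, q5=T}.
              branch 1.2.2.2 (add not q3):
                × closes — contains both q3 and not q3.
  branch 2 (add not not ((q5 implies q1) implies (not q4 and q3)), not (q2 implies (q3 and (((q4 or q3) iff q4) implies q5)))):
    not (q2 implies (q3 and (((q4 or q3) iff q4) implies q5))): α-rule — add q2, not (q3 and (((q4 or q3) iff q4) implies q5)).
    not not ((q5 implies q1) implies (not q4 and q3)): β-rule — branch into not (q5 implies q1)  //  (not q4 and q3).
      branch 2.1 (add not (q5 implies q1)):
        not (q5 implies q1): α-rule — add q5, not q1.
        not (q3 and (((q4 or q3) iff q4) implies q5)): β-rule — branch into not q3  //  not (((q4 or q3) iff q4) implies q5).
          branch 2.1.1 (add not q3):
            ○ open, literals {q1=F, q2=T, q3=F, q5=T}.
          branch 2.1.2 (add not (((q4 or q3) iff q4) implies q5)):
            not (((q4 or q3) iff q4) implies q5): α-rule — add ((q4 or q3) iff q4), not q5.
            × closes — contains both q5 and not q5.
      branch 2.2 (add (not q4 and q3)):
        (not q4 and q3): α-rule — add not q4, q3.
        not (q3 and (((q4 or q3) iff q4) implies q5)): β-rule — branch into not q3  //  not (((q4 or q3) iff q4) implies q5).
          branch 2.2.1 (add not q3):
            × closes — contains both q3 and not q3.
          branch 2.2.2 (add not (((q4 or q3) iff q4) implies q5)):
            not (((q4 or q3) iff q4) implies q5): α-rule — add ((q4 or q3) iff q4), not q5.
            ((q4 or q3) iff q4): β-rule — branch into (q4 or q3), q4  //  not (q4 or q3), not q4.
              branch 2.2.2.1 (add (q4 or q3), q4):
                × closes — contains both q4 and not q4.
              branch 2.2.2.2 (add not (q4 or q3), not q4):
                not (q4 or q3): α-rule — add not q4, not q3.
                × closes — contains both q3 and not q3.
11 branches closed, 6 open.
Each open branch fixes some atoms; the unmentioned ones are free. Counting distinct full assignments: branch {q2=F, q4=T, q5=F} (q3, q1, q6) contributes 8 new; branch {q2=F, q3=F, q5=F} (q1, q4, q6) contributes 4 new; branch {q1=T, q2=F, q4=T} (q3, q6, q5) contributes 4 new; branch {q1=T, q2=F, q3=F} (q4, q6, q5) contributes 2 new; branch {q1=T, q3=T, q4=T, q5=T} (q2, q6) contributes 2 new; branch {q1=F, q2=T, q3=F, q5=T} (q4, q6) contributes 4 new. Total: 24.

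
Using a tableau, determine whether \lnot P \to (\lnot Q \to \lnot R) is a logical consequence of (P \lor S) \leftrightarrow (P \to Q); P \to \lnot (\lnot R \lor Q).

Initial set: {((P \lor S) \leftrightarrow (P \to Q)); (P \to \lnot (\lnot R \lor Q)); \lnot (\lnot P \to (\lnot Q \to \lnot R))}.
\lnot (\lnot P \to (\lnot Q \to \lnot R)): α-rule — add \lnot P, \lnot (\lnot Q \to \lnot R).
\lnot (\lnot Q \to \lnot R): α-rule — add \lnot Q, \lnot \lnot R.
((P \lor S) \leftrightarrow (P \to Q)): β-rule — branch into (P \lor S), (P \to Q)  //  \lnot (P \lor S), \lnot (P \to Q).
  branch 1 (add (P \lor S), (P \to Q)):
    (P \to \lnot (\lnot R \lor Q)): β-rule — branch into \lnot P  //  \lnot (\lnot R \lor Q).
      branch 1.1 (add \lnot P):
        (P \lor S): β-rule — branch into P  //  S.
          branch 1.1.1 (add P):
            × closes — contains both P and \lnot P.
          branch 1.1.2 (add S):
            (P \to Q): β-rule — branch into \lnot P  //  Q.
              branch 1.1.2.1 (add \lnot P):
                ○ open, literals {P=0, Q=0, R=1, S=1}.
              branch 1.1.2.2 (add Q):
                × closes — contains both Q and \lnot Q.
      branch 1.2 (add \lnot (\lnot R \lor Q)):
        \lnot (\lnot R \lor Q): α-rule — add \lnot \lnot R, \lnot Q.
        (P \lor S): β-rule — branch into P  //  S.
          branch 1.2.1 (add P):
            × closes — contains both P and \lnot P.
          branch 1.2.2 (add S):
            (P \to Q): β-rule — branch into \lnot P  //  Q.
              branch 1.2.2.1 (add \lnot P):
                ○ open, literals {P=0, Q=0, R=1, S=1}.
              branch 1.2.2.2 (add Q):
                × closes — contains both Q and \lnot Q.
  branch 2 (add \lnot (P \lor S), \lnot (P \to Q)):
    \lnot (P \lor S): α-rule — add \lnot P, \lnot S.
    \lnot (P \to Q): α-rule — add P, \lnot Q.
    × closes — contains both P and \lnot P.
5 branches closed, 2 open.
An open branch gives a countermodel: P=0, Q=0, R=1, S=1 (unmentioned atoms arbitrary); the premises hold there but the conclusion fails.

No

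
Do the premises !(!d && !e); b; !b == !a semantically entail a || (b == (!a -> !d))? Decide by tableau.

Initial set: {!(!d && !e); b; (!b == !a); !(a || (b == (!a -> !d)))}.
!(a || (b == (!a -> !d))): α-rule — add !a, !(b == (!a -> !d)).
!(!d && !e): β-rule — branch into !!d  //  !!e.
  branch 1 (add !!d):
    (!b == !a): β-rule — branch into !b, !a  //  !!b, !!a.
      branch 1.1 (add !b, !a):
        × closes — contains both b and !b.
      branch 1.2 (add !!b, !!a):
        × closes — contains both a and !a.
  branch 2 (add !!e):
    (!b == !a): β-rule — branch into !b, !a  //  !!b, !!a.
      branch 2.1 (add !b, !a):
        × closes — contains both b and !b.
      branch 2.2 (add !!b, !!a):
        × closes — contains both a and !a.
All 4 branches close.
Every branch closed, so the premises entail the conclusion.

Yes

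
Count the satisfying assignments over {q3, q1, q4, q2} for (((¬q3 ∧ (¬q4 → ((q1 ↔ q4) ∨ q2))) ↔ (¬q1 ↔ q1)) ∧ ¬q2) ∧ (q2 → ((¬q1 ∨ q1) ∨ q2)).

5

Initial set: {((((¬q3 ∧ (¬q4 → ((q1 ↔ q4) ∨ q2))) ↔ (¬q1 ↔ q1)) ∧ ¬q2) ∧ (q2 → ((¬q1 ∨ q1) ∨ q2)))}.
((((¬q3 ∧ (¬q4 → ((q1 ↔ q4) ∨ q2))) ↔ (¬q1 ↔ q1)) ∧ ¬q2) ∧ (q2 → ((¬q1 ∨ q1) ∨ q2))): α-rule — add (((¬q3 ∧ (¬q4 → ((q1 ↔ q4) ∨ q2))) ↔ (¬q1 ↔ q1)) ∧ ¬q2), (q2 → ((¬q1 ∨ q1) ∨ q2)).
(((¬q3 ∧ (¬q4 → ((q1 ↔ q4) ∨ q2))) ↔ (¬q1 ↔ q1)) ∧ ¬q2): α-rule — add ((¬q3 ∧ (¬q4 → ((q1 ↔ q4) ∨ q2))) ↔ (¬q1 ↔ q1)), ¬q2.
(q2 → ((¬q1 ∨ q1) ∨ q2)): β-rule — branch into ¬q2  //  ((¬q1 ∨ q1) ∨ q2).
  branch 1 (add ¬q2):
    ((¬q3 ∧ (¬q4 → ((q1 ↔ q4) ∨ q2))) ↔ (¬q1 ↔ q1)): β-rule — branch into (¬q3 ∧ (¬q4 → ((q1 ↔ q4) ∨ q2))), (¬q1 ↔ q1)  //  ¬(¬q3 ∧ (¬q4 → ((q1 ↔ q4) ∨ q2))), ¬(¬q1 ↔ q1).
      branch 1.1 (add (¬q3 ∧ (¬q4 → ((q1 ↔ q4) ∨ q2))), (¬q1 ↔ q1)):
        (¬q3 ∧ (¬q4 → ((q1 ↔ q4) ∨ q2))): α-rule — add ¬q3, (¬q4 → ((q1 ↔ q4) ∨ q2)).
        (¬q1 ↔ q1): β-rule — branch into ¬q1, q1  //  ¬¬q1, ¬q1.
          branch 1.1.1 (add ¬q1, q1):
            × closes — contains both q1 and ¬q1.
          branch 1.1.2 (add ¬¬q1, ¬q1):
            × closes — contains both q1 and ¬q1.
      branch 1.2 (add ¬(¬q3 ∧ (¬q4 → ((q1 ↔ q4) ∨ q2))), ¬(¬q1 ↔ q1)):
        ¬(¬q3 ∧ (¬q4 → ((q1 ↔ q4) ∨ q2))): β-rule — branch into ¬¬q3  //  ¬(¬q4 → ((q1 ↔ q4) ∨ q2)).
          branch 1.2.1 (add ¬¬q3):
            ¬(¬q1 ↔ q1): β-rule — branch into ¬q1, ¬q1  //  ¬¬q1, q1.
              branch 1.2.1.1 (add ¬q1, ¬q1):
                ○ open, literals {q1=F, q2=F, q3=T}.
              branch 1.2.1.2 (add ¬¬q1, q1):
                ○ open, literals {q1=T, q2=F, q3=T}.
          branch 1.2.2 (add ¬(¬q4 → ((q1 ↔ q4) ∨ q2))):
            ¬(¬q4 → ((q1 ↔ q4) ∨ q2)): α-rule — add ¬q4, ¬((q1 ↔ q4) ∨ q2).
            ¬((q1 ↔ q4) ∨ q2): α-rule — add ¬(q1 ↔ q4), ¬q2.
            ¬(¬q1 ↔ q1): β-rule — branch into ¬q1, ¬q1  //  ¬¬q1, q1.
              branch 1.2.2.1 (add ¬q1, ¬q1):
                ¬(q1 ↔ q4): β-rule — branch into q1, ¬q4  //  ¬q1, q4.
                  branch 1.2.2.1.1 (add q1, ¬q4):
                    × closes — contains both q1 and ¬q1.
                  branch 1.2.2.1.2 (add ¬q1, q4):
                    × closes — contains both q4 and ¬q4.
              branch 1.2.2.2 (add ¬¬q1, q1):
                ¬(q1 ↔ q4): β-rule — branch into q1, ¬q4  //  ¬q1, q4.
                  branch 1.2.2.2.1 (add q1, ¬q4):
                    ○ open, literals {q1=T, q2=F, q4=F}.
                  branch 1.2.2.2.2 (add ¬q1, q4):
                    × closes — contains both q1 and ¬q1.
  branch 2 (add ((¬q1 ∨ q1) ∨ q2)):
    ((¬q3 ∧ (¬q4 → ((q1 ↔ q4) ∨ q2))) ↔ (¬q1 ↔ q1)): β-rule — branch into (¬q3 ∧ (¬q4 → ((q1 ↔ q4) ∨ q2))), (¬q1 ↔ q1)  //  ¬(¬q3 ∧ (¬q4 → ((q1 ↔ q4) ∨ q2))), ¬(¬q1 ↔ q1).
      branch 2.1 (add (¬q3 ∧ (¬q4 → ((q1 ↔ q4) ∨ q2))), (¬q1 ↔ q1)):
        (¬q3 ∧ (¬q4 → ((q1 ↔ q4) ∨ q2))): α-rule — add ¬q3, (¬q4 → ((q1 ↔ q4) ∨ q2)).
        ((¬q1 ∨ q1) ∨ q2): β-rule — branch into (¬q1 ∨ q1)  //  q2.
          branch 2.1.1 (add (¬q1 ∨ q1)):
            (¬q1 ↔ q1): β-rule — branch into ¬q1, q1  //  ¬¬q1, ¬q1.
              branch 2.1.1.1 (add ¬q1, q1):
                × closes — contains both q1 and ¬q1.
              branch 2.1.1.2 (add ¬¬q1, ¬q1):
                × closes — contains both q1 and ¬q1.
          branch 2.1.2 (add q2):
            × closes — contains both q2 and ¬q2.
      branch 2.2 (add ¬(¬q3 ∧ (¬q4 → ((q1 ↔ q4) ∨ q2))), ¬(¬q1 ↔ q1)):
        ((¬q1 ∨ q1) ∨ q2): β-rule — branch into (¬q1 ∨ q1)  //  q2.
          branch 2.2.1 (add (¬q1 ∨ q1)):
            ¬(¬q3 ∧ (¬q4 → ((q1 ↔ q4) ∨ q2))): β-rule — branch into ¬¬q3  //  ¬(¬q4 → ((q1 ↔ q4) ∨ q2)).
              branch 2.2.1.1 (add ¬¬q3):
                ¬(¬q1 ↔ q1): β-rule — branch into ¬q1, ¬q1  //  ¬¬q1, q1.
                  branch 2.2.1.1.1 (add ¬q1, ¬q1):
                    (¬q1 ∨ q1): β-rule — branch into ¬q1  //  q1.
                      branch 2.2.1.1.1.1 (add ¬q1):
                        ○ open, literals {q1=F, q2=F, q3=T}.
                      branch 2.2.1.1.1.2 (add q1):
                        × closes — contains both q1 and ¬q1.
                  branch 2.2.1.1.2 (add ¬¬q1, q1):
                    (¬q1 ∨ q1): β-rule — branch into ¬q1  //  q1.
                      branch 2.2.1.1.2.1 (add ¬q1):
                        × closes — contains both q1 and ¬q1.
                      branch 2.2.1.1.2.2 (add q1):
                        ○ open, literals {q1=T, q2=F, q3=T}.
              branch 2.2.1.2 (add ¬(¬q4 → ((q1 ↔ q4) ∨ q2))):
                ¬(¬q4 → ((q1 ↔ q4) ∨ q2)): α-rule — add ¬q4, ¬((q1 ↔ q4) ∨ q2).
                ¬((q1 ↔ q4) ∨ q2): α-rule — add ¬(q1 ↔ q4), ¬q2.
                ¬(¬q1 ↔ q1): β-rule — branch into ¬q1, ¬q1  //  ¬¬q1, q1.
                  branch 2.2.1.2.1 (add ¬q1, ¬q1):
                    (¬q1 ∨ q1): β-rule — branch into ¬q1  //  q1.
                      branch 2.2.1.2.1.1 (add ¬q1):
                        ¬(q1 ↔ q4): β-rule — branch into q1, ¬q4  //  ¬q1, q4.
                          branch 2.2.1.2.1.1.1 (add q1, ¬q4):
                            × closes — contains both q1 and ¬q1.
                          branch 2.2.1.2.1.1.2 (add ¬q1, q4):
                            × closes — contains both q4 and ¬q4.
                      branch 2.2.1.2.1.2 (add q1):
                        × closes — contains both q1 and ¬q1.
                  branch 2.2.1.2.2 (add ¬¬q1, q1):
                    (¬q1 ∨ q1): β-rule — branch into ¬q1  //  q1.
                      branch 2.2.1.2.2.1 (add ¬q1):
                        × closes — contains both q1 and ¬q1.
                      branch 2.2.1.2.2.2 (add q1):
                        ¬(q1 ↔ q4): β-rule — branch into q1, ¬q4  //  ¬q1, q4.
                          branch 2.2.1.2.2.2.1 (add q1, ¬q4):
                            ○ open, literals {q1=T, q2=F, q4=F}.
                          branch 2.2.1.2.2.2.2 (add ¬q1, q4):
                            × closes — contains both q1 and ¬q1.
          branch 2.2.2 (add q2):
            × closes — contains both q2 and ¬q2.
16 branches closed, 6 open.
Each open branch fixes some atoms; the unmentioned ones are free. Counting distinct full assignments: branch {q1=F, q2=F, q3=T} (q4) contributes 2 new; branch {q1=T, q2=F, q3=T} (q4) contributes 2 new; branch {q1=T, q2=F, q4=F} (q3) contributes 1 new; branch {q1=F, q2=F, q3=T} (q4) contributes 0 new; branch {q1=T, q2=F, q3=T} (q4) contributes 0 new; branch {q1=T, q2=F, q4=F} (q3) contributes 0 new. Total: 5.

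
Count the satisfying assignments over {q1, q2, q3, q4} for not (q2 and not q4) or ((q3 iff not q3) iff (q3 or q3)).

Initial set: {(not (q2 and not q4) or ((q3 iff not q3) iff (q3 or q3)))}.
(not (q2 and not q4) or ((q3 iff not q3) iff (q3 or q3))): β-rule — branch into not (q2 and not q4)  //  ((q3 iff not q3) iff (q3 or q3)).
  branch 1 (add not (q2 and not q4)):
    not (q2 and not q4): β-rule — branch into not q2  //  not not q4.
      branch 1.1 (add not q2):
        ○ open, literals {q2=F}.
      branch 1.2 (add not not q4):
        ○ open, literals {q4=T}.
  branch 2 (add ((q3 iff not q3) iff (q3 or q3))):
    ((q3 iff not q3) iff (q3 or q3)): β-rule — branch into (q3 iff not q3), (q3 or q3)  //  not (q3 iff not q3), not (q3 or q3).
      branch 2.1 (add (q3 iff not q3), (q3 or q3)):
        (q3 iff not q3): β-rule — branch into q3, not q3  //  not q3, not not q3.
          branch 2.1.1 (add q3, not q3):
            × closes — contains both q3 and not q3.
          branch 2.1.2 (add not q3, not not q3):
            × closes — contains both q3 and not q3.
      branch 2.2 (add not (q3 iff not q3), not (q3 or q3)):
        not (q3 or q3): α-rule — add not q3, not q3.
        not (q3 iff not q3): β-rule — branch into q3, not not q3  //  not q3, not q3.
          branch 2.2.1 (add q3, not not q3):
            × closes — contains both q3 and not q3.
          branch 2.2.2 (add not q3, not q3):
            ○ open, literals {q3=F}.
3 branches closed, 3 open.
Each open branch fixes some atoms; the unmentioned ones are free. Counting distinct full assignments: branch {q2=F} (q1, q3, q4) contributes 8 new; branch {q4=T} (q1, q2, q3) contributes 4 new; branch {q3=F} (q1, q2, q4) contributes 2 new. Total: 14.

14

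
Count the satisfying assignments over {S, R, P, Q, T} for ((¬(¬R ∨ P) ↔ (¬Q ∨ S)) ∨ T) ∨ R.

26

Initial set: {(((¬(¬R ∨ P) ↔ (¬Q ∨ S)) ∨ T) ∨ R)}.
(((¬(¬R ∨ P) ↔ (¬Q ∨ S)) ∨ T) ∨ R): β-rule — branch into ((¬(¬R ∨ P) ↔ (¬Q ∨ S)) ∨ T)  //  R.
  branch 1 (add ((¬(¬R ∨ P) ↔ (¬Q ∨ S)) ∨ T)):
    ((¬(¬R ∨ P) ↔ (¬Q ∨ S)) ∨ T): β-rule — branch into (¬(¬R ∨ P) ↔ (¬Q ∨ S))  //  T.
      branch 1.1 (add (¬(¬R ∨ P) ↔ (¬Q ∨ S))):
        (¬(¬R ∨ P) ↔ (¬Q ∨ S)): β-rule — branch into ¬(¬R ∨ P), (¬Q ∨ S)  //  ¬¬(¬R ∨ P), ¬(¬Q ∨ S).
          branch 1.1.1 (add ¬(¬R ∨ P), (¬Q ∨ S)):
            ¬(¬R ∨ P): α-rule — add ¬¬R, ¬P.
            (¬Q ∨ S): β-rule — branch into ¬Q  //  S.
              branch 1.1.1.1 (add ¬Q):
                ○ open, literals {P=false, Q=false, R=true}.
              branch 1.1.1.2 (add S):
                ○ open, literals {P=false, R=true, S=true}.
          branch 1.1.2 (add ¬¬(¬R ∨ P), ¬(¬Q ∨ S)):
            ¬(¬Q ∨ S): α-rule — add ¬¬Q, ¬S.
            ¬¬(¬R ∨ P): β-rule — branch into ¬R  //  P.
              branch 1.1.2.1 (add ¬R):
                ○ open, literals {Q=true, R=false, S=false}.
              branch 1.1.2.2 (add P):
                ○ open, literals {P=true, Q=true, S=false}.
      branch 1.2 (add T):
        ○ open, literals {T=true}.
  branch 2 (add R):
    ○ open, literals {R=true}.
0 branches closed, 6 open.
Each open branch fixes some atoms; the unmentioned ones are free. Counting distinct full assignments: branch {P=false, Q=false, R=true} (S, T) contributes 4 new; branch {P=false, R=true, S=true} (Q, T) contributes 2 new; branch {Q=true, R=false, S=false} (P, T) contributes 4 new; branch {P=true, Q=true, S=false} (R, T) contributes 2 new; branch {T=true} (S, R, P, Q) contributes 10 new; branch {R=true} (S, P, Q, T) contributes 4 new. Total: 26.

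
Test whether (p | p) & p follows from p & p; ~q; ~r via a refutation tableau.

Initial set: {(p & p); ~q; ~r; ~((p | p) & p)}.
(p & p): α-rule — add p, p.
~((p | p) & p): β-rule — branch into ~(p | p)  //  ~p.
  branch 1 (add ~(p | p)):
    ~(p | p): α-rule — add ~p, ~p.
    × closes — contains both p and ~p.
  branch 2 (add ~p):
    × closes — contains both p and ~p.
All 2 branches close.
Every branch closed, so the premises entail the conclusion.

Yes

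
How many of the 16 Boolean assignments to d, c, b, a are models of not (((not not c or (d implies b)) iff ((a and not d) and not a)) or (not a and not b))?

Initial set: {not (((not not c or (d implies b)) iff ((a and not d) and not a)) or (not a and not b))}.
not (((not not c or (d implies b)) iff ((a and not d) and not a)) or (not a and not b)): α-rule — add not ((not not c or (d implies b)) iff ((a and not d) and not a)), not (not a and not b).
not ((not not c or (d implies b)) iff ((a and not d) and not a)): β-rule — branch into (not not c or (d implies b)), not ((a and not d) and not a)  //  not (not not c or (d implies b)), ((a and not d) and not a).
  branch 1 (add (not not c or (d implies b)), not ((a and not d) and not a)):
    not (not a and not b): β-rule — branch into not not a  //  not not b.
      branch 1.1 (add not not a):
        (not not c or (d implies b)): β-rule — branch into not not c  //  (d implies b).
          branch 1.1.1 (add not not c):
            not not c: drop double negation, giving c.
            not ((a and not d) and not a): β-rule — branch into not (a and not d)  //  not not a.
              branch 1.1.1.1 (add not (a and not d)):
                not (a and not d): β-rule — branch into not a  //  not not d.
                  branch 1.1.1.1.1 (add not a):
                    × closes — contains both a and not a.
                  branch 1.1.1.1.2 (add not not d):
                    ○ open, literals {a=true, c=true, d=true}.
              branch 1.1.1.2 (add not not a):
                ○ open, literals {a=true, c=true}.
          branch 1.1.2 (add (d implies b)):
            not ((a and not d) and not a): β-rule — branch into not (a and not d)  //  not not a.
              branch 1.1.2.1 (add not (a and not d)):
                (d implies b): β-rule — branch into not d  //  b.
                  branch 1.1.2.1.1 (add not d):
                    not (a and not d): β-rule — branch into not a  //  not not d.
                      branch 1.1.2.1.1.1 (add not a):
                        × closes — contains both a and not a.
                      branch 1.1.2.1.1.2 (add not not d):
                        × closes — contains both d and not d.
                  branch 1.1.2.1.2 (add b):
                    not (a and not d): β-rule — branch into not a  //  not not d.
                      branch 1.1.2.1.2.1 (add not a):
                        × closes — contains both a and not a.
                      branch 1.1.2.1.2.2 (add not not d):
                        ○ open, literals {a=true, b=true, d=true}.
              branch 1.1.2.2 (add not not a):
                (d implies b): β-rule — branch into not d  //  b.
                  branch 1.1.2.2.1 (add not d):
                    ○ open, literals {a=true, d=false}.
                  branch 1.1.2.2.2 (add b):
                    ○ open, literals {a=true, b=true}.
      branch 1.2 (add not not b):
        (not not c or (d implies b)): β-rule — branch into not not c  //  (d implies b).
          branch 1.2.1 (add not not c):
            not not c: drop double negation, giving c.
            not ((a and not d) and not a): β-rule — branch into not (a and not d)  //  not not a.
              branch 1.2.1.1 (add not (a and not d)):
                not (a and not d): β-rule — branch into not a  //  not not d.
                  branch 1.2.1.1.1 (add not a):
                    ○ open, literals {a=false, b=true, c=true}.
                  branch 1.2.1.1.2 (add not not d):
                    ○ open, literals {b=true, c=true, d=true}.
              branch 1.2.1.2 (add not not a):
                ○ open, literals {a=true, b=true, c=true}.
          branch 1.2.2 (add (d implies b)):
            not ((a and not d) and not a): β-rule — branch into not (a and not d)  //  not not a.
              branch 1.2.2.1 (add not (a and not d)):
                (d implies b): β-rule — branch into not d  //  b.
                  branch 1.2.2.1.1 (add not d):
                    not (a and not d): β-rule — branch into not a  //  not not d.
                      branch 1.2.2.1.1.1 (add not a):
                        ○ open, literals {a=false, b=true, d=false}.
                      branch 1.2.2.1.1.2 (add not not d):
                        × closes — contains both d and not d.
                  branch 1.2.2.1.2 (add b):
                    not (a and not d): β-rule — branch into not a  //  not not d.
                      branch 1.2.2.1.2.1 (add not a):
                        ○ open, literals {a=false, b=true}.
                      branch 1.2.2.1.2.2 (add not not d):
                        ○ open, literals {b=true, d=true}.
              branch 1.2.2.2 (add not not a):
                (d implies b): β-rule — branch into not d  //  b.
                  branch 1.2.2.2.1 (add not d):
                    ○ open, literals {a=true, b=true, d=false}.
                  branch 1.2.2.2.2 (add b):
                    ○ open, literals {a=true, b=true}.
  branch 2 (add not (not not c or (d implies b)), ((a and not d) and not a)):
    not (not not c or (d implies b)): α-rule — add not not not c, not (d implies b).
    ((a and not d) and not a): α-rule — add (a and not d), not a.
    not not not c: drop double negation, giving not c.
    not (d implies b): α-rule — add d, not b.
    (a and not d): α-rule — add a, not d.
    × closes — contains both a and not a.
6 branches closed, 13 open.
Each open branch fixes some atoms; the unmentioned ones are free. Counting distinct full assignments: branch {a=true, c=true, d=true} (b) contributes 2 new; branch {a=true, c=true} (d, b) contributes 2 new; branch {a=true, b=true, d=true} (c) contributes 1 new; branch {a=true, d=false} (c, b) contributes 2 new; branch {a=true, b=true} (d, c) contributes 0 new; branch {a=false, b=true, c=true} (d) contributes 2 new; branch {b=true, c=true, d=true} (a) contributes 0 new; branch {a=true, b=true, c=true} (d) contributes 0 new; branch {a=false, b=true, d=false} (c) contributes 1 new; branch {a=false, b=true} (d, c) contributes 1 new; branch {b=true, d=true} (c, a) contributes 0 new; branch {a=true, b=true, d=false} (c) contributes 0 new; branch {a=true, b=true} (d, c) contributes 0 new. Total: 11.

11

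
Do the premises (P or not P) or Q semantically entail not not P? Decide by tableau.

Initial set: {((P or not P) or Q); not not not P}.
not not not P: drop double negation, giving not P.
((P or not P) or Q): β-rule — branch into (P or not P)  //  Q.
  branch 1 (add (P or not P)):
    (P or not P): β-rule — branch into P  //  not P.
      branch 1.1 (add P):
        × closes — contains both P and not P.
      branch 1.2 (add not P):
        ○ open, literals {P=0}.
  branch 2 (add Q):
    ○ open, literals {P=0, Q=1}.
1 branch closed, 2 open.
An open branch gives a countermodel: P=0 (unmentioned atoms arbitrary); the premises hold there but the conclusion fails.

No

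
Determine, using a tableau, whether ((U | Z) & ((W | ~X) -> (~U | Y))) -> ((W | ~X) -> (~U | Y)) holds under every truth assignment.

Valid

Assume the negation and expand:
Initial set: {~(((U | Z) & ((W | ~X) -> (~U | Y))) -> ((W | ~X) -> (~U | Y)))}.
~(((U | Z) & ((W | ~X) -> (~U | Y))) -> ((W | ~X) -> (~U | Y))): α-rule — add ((U | Z) & ((W | ~X) -> (~U | Y))), ~((W | ~X) -> (~U | Y)).
((U | Z) & ((W | ~X) -> (~U | Y))): α-rule — add (U | Z), ((W | ~X) -> (~U | Y)).
~((W | ~X) -> (~U | Y)): α-rule — add (W | ~X), ~(~U | Y).
~(~U | Y): α-rule — add ~~U, ~Y.
(U | Z): β-rule — branch into U  //  Z.
  branch 1 (add U):
    ((W | ~X) -> (~U | Y)): β-rule — branch into ~(W | ~X)  //  (~U | Y).
      branch 1.1 (add ~(W | ~X)):
        ~(W | ~X): α-rule — add ~W, ~~X.
        (W | ~X): β-rule — branch into W  //  ~X.
          branch 1.1.1 (add W):
            × closes — contains both W and ~W.
          branch 1.1.2 (add ~X):
            × closes — contains both X and ~X.
      branch 1.2 (add (~U | Y)):
        (W | ~X): β-rule — branch into W  //  ~X.
          branch 1.2.1 (add W):
            (~U | Y): β-rule — branch into ~U  //  Y.
              branch 1.2.1.1 (add ~U):
                × closes — contains both U and ~U.
              branch 1.2.1.2 (add Y):
                × closes — contains both Y and ~Y.
          branch 1.2.2 (add ~X):
            (~U | Y): β-rule — branch into ~U  //  Y.
              branch 1.2.2.1 (add ~U):
                × closes — contains both U and ~U.
              branch 1.2.2.2 (add Y):
                × closes — contains both Y and ~Y.
  branch 2 (add Z):
    ((W | ~X) -> (~U | Y)): β-rule — branch into ~(W | ~X)  //  (~U | Y).
      branch 2.1 (add ~(W | ~X)):
        ~(W | ~X): α-rule — add ~W, ~~X.
        (W | ~X): β-rule — branch into W  //  ~X.
          branch 2.1.1 (add W):
            × closes — contains both W and ~W.
          branch 2.1.2 (add ~X):
            × closes — contains both X and ~X.
      branch 2.2 (add (~U | Y)):
        (W | ~X): β-rule — branch into W  //  ~X.
          branch 2.2.1 (add W):
            (~U | Y): β-rule — branch into ~U  //  Y.
              branch 2.2.1.1 (add ~U):
                × closes — contains both U and ~U.
              branch 2.2.1.2 (add Y):
                × closes — contains both Y and ~Y.
          branch 2.2.2 (add ~X):
            (~U | Y): β-rule — branch into ~U  //  Y.
              branch 2.2.2.1 (add ~U):
                × closes — contains both U and ~U.
              branch 2.2.2.2 (add Y):
                × closes — contains both Y and ~Y.
All 12 branches close.
Every branch closed, so the negation is unsatisfiable and the formula is valid.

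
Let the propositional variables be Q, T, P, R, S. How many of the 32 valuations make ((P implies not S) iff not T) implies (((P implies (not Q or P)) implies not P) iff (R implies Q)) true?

24

Initial set: {(((P implies not S) iff not T) implies (((P implies (not Q or P)) implies not P) iff (R implies Q)))}.
(((P implies not S) iff not T) implies (((P implies (not Q or P)) implies not P) iff (R implies Q))): β-rule — branch into not ((P implies not S) iff not T)  //  (((P implies (not Q or P)) implies not P) iff (R implies Q)).
  branch 1 (add not ((P implies not S) iff not T)):
    not ((P implies not S) iff not T): β-rule — branch into (P implies not S), not not T  //  not (P implies not S), not T.
      branch 1.1 (add (P implies not S), not not T):
        (P implies not S): β-rule — branch into not P  //  not S.
          branch 1.1.1 (add not P):
            ○ open, literals {P=0, T=1}.
          branch 1.1.2 (add not S):
            ○ open, literals {S=0, T=1}.
      branch 1.2 (add not (P implies not S), not T):
        not (P implies not S): α-rule — add P, not not S.
        ○ open, literals {P=1, S=1, T=0}.
  branch 2 (add (((P implies (not Q or P)) implies not P) iff (R implies Q))):
    (((P implies (not Q or P)) implies not P) iff (R implies Q)): β-rule — branch into ((P implies (not Q or P)) implies not P), (R implies Q)  //  not ((P implies (not Q or P)) implies not P), not (R implies Q).
      branch 2.1 (add ((P implies (not Q or P)) implies not P), (R implies Q)):
        ((P implies (not Q or P)) implies not P): β-rule — branch into not (P implies (not Q or P))  //  not P.
          branch 2.1.1 (add not (P implies (not Q or P))):
            not (P implies (not Q or P)): α-rule — add P, not (not Q or P).
            not (not Q or P): α-rule — add not not Q, not P.
            × closes — contains both P and not P.
          branch 2.1.2 (add not P):
            (R implies Q): β-rule — branch into not R  //  Q.
              branch 2.1.2.1 (add not R):
                ○ open, literals {P=0, R=0}.
              branch 2.1.2.2 (add Q):
                ○ open, literals {P=0, Q=1}.
      branch 2.2 (add not ((P implies (not Q or P)) implies not P), not (R implies Q)):
        not ((P implies (not Q or P)) implies not P): α-rule — add (P implies (not Q or P)), not not P.
        not (R implies Q): α-rule — add R, not Q.
        (P implies (not Q or P)): β-rule — branch into not P  //  (not Q or P).
          branch 2.2.1 (add not P):
            × closes — contains both P and not P.
          branch 2.2.2 (add (not Q or P)):
            (not Q or P): β-rule — branch into not Q  //  P.
              branch 2.2.2.1 (add not Q):
                ○ open, literals {P=1, Q=0, R=1}.
              branch 2.2.2.2 (add P):
                ○ open, literals {P=1, Q=0, R=1}.
2 branches closed, 7 open.
Each open branch fixes some atoms; the unmentioned ones are free. Counting distinct full assignments: branch {P=0, T=1} (Q, R, S) contributes 8 new; branch {S=0, T=1} (Q, P, R) contributes 4 new; branch {P=1, S=1, T=0} (Q, R) contributes 4 new; branch {P=0, R=0} (Q, T, S) contributes 4 new; branch {P=0, Q=1} (T, R, S) contributes 2 new; branch {P=1, Q=0, R=1} (T, S) contributes 2 new; branch {P=1, Q=0, R=1} (T, S) contributes 0 new. Total: 24.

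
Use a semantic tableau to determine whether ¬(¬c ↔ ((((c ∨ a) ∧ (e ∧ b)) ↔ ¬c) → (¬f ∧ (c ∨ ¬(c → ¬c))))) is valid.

Not valid

Assume the negation and expand:
Initial set: {¬¬(¬c ↔ ((((c ∨ a) ∧ (e ∧ b)) ↔ ¬c) → (¬f ∧ (c ∨ ¬(c → ¬c)))))}.
¬¬(¬c ↔ ((((c ∨ a) ∧ (e ∧ b)) ↔ ¬c) → (¬f ∧ (c ∨ ¬(c → ¬c))))): β-rule — branch into ¬c, ((((c ∨ a) ∧ (e ∧ b)) ↔ ¬c) → (¬f ∧ (c ∨ ¬(c → ¬c))))  //  ¬¬c, ¬((((c ∨ a) ∧ (e ∧ b)) ↔ ¬c) → (¬f ∧ (c ∨ ¬(c → ¬c)))).
  branch 1 (add ¬c, ((((c ∨ a) ∧ (e ∧ b)) ↔ ¬c) → (¬f ∧ (c ∨ ¬(c → ¬c))))):
    ((((c ∨ a) ∧ (e ∧ b)) ↔ ¬c) → (¬f ∧ (c ∨ ¬(c → ¬c)))): β-rule — branch into ¬(((c ∨ a) ∧ (e ∧ b)) ↔ ¬c)  //  (¬f ∧ (c ∨ ¬(c → ¬c))).
      branch 1.1 (add ¬(((c ∨ a) ∧ (e ∧ b)) ↔ ¬c)):
        ¬(((c ∨ a) ∧ (e ∧ b)) ↔ ¬c): β-rule — branch into ((c ∨ a) ∧ (e ∧ b)), ¬¬c  //  ¬((c ∨ a) ∧ (e ∧ b)), ¬c.
          branch 1.1.1 (add ((c ∨ a) ∧ (e ∧ b)), ¬¬c):
            × closes — contains both c and ¬c.
          branch 1.1.2 (add ¬((c ∨ a) ∧ (e ∧ b)), ¬c):
            ¬((c ∨ a) ∧ (e ∧ b)): β-rule — branch into ¬(c ∨ a)  //  ¬(e ∧ b).
              branch 1.1.2.1 (add ¬(c ∨ a)):
                ¬(c ∨ a): α-rule — add ¬c, ¬a.
                ○ open, literals {a=0, c=0}.
              branch 1.1.2.2 (add ¬(e ∧ b)):
                ¬(e ∧ b): β-rule — branch into ¬e  //  ¬b.
                  branch 1.1.2.2.1 (add ¬e):
                    ○ open, literals {c=0, e=0}.
                  branch 1.1.2.2.2 (add ¬b):
                    ○ open, literals {b=0, c=0}.
      branch 1.2 (add (¬f ∧ (c ∨ ¬(c → ¬c)))):
        (¬f ∧ (c ∨ ¬(c → ¬c))): α-rule — add ¬f, (c ∨ ¬(c → ¬c)).
        (c ∨ ¬(c → ¬c)): β-rule — branch into c  //  ¬(c → ¬c).
          branch 1.2.1 (add c):
            × closes — contains both c and ¬c.
          branch 1.2.2 (add ¬(c → ¬c)):
            ¬(c → ¬c): α-rule — add c, ¬¬c.
            × closes — contains both c and ¬c.
  branch 2 (add ¬¬c, ¬((((c ∨ a) ∧ (e ∧ b)) ↔ ¬c) → (¬f ∧ (c ∨ ¬(c → ¬c))))):
    ¬((((c ∨ a) ∧ (e ∧ b)) ↔ ¬c) → (¬f ∧ (c ∨ ¬(c → ¬c)))): α-rule — add (((c ∨ a) ∧ (e ∧ b)) ↔ ¬c), ¬(¬f ∧ (c ∨ ¬(c → ¬c))).
    (((c ∨ a) ∧ (e ∧ b)) ↔ ¬c): β-rule — branch into ((c ∨ a) ∧ (e ∧ b)), ¬c  //  ¬((c ∨ a) ∧ (e ∧ b)), ¬¬c.
      branch 2.1 (add ((c ∨ a) ∧ (e ∧ b)), ¬c):
        × closes — contains both c and ¬c.
      branch 2.2 (add ¬((c ∨ a) ∧ (e ∧ b)), ¬¬c):
        ¬(¬f ∧ (c ∨ ¬(c → ¬c))): β-rule — branch into ¬¬f  //  ¬(c ∨ ¬(c → ¬c)).
          branch 2.2.1 (add ¬¬f):
            ¬((c ∨ a) ∧ (e ∧ b)): β-rule — branch into ¬(c ∨ a)  //  ¬(e ∧ b).
              branch 2.2.1.1 (add ¬(c ∨ a)):
                ¬(c ∨ a): α-rule — add ¬c, ¬a.
                × closes — contains both c and ¬c.
              branch 2.2.1.2 (add ¬(e ∧ b)):
                ¬(e ∧ b): β-rule — branch into ¬e  //  ¬b.
                  branch 2.2.1.2.1 (add ¬e):
                    ○ open, literals {c=1, e=0, f=1}.
                  branch 2.2.1.2.2 (add ¬b):
                    ○ open, literals {b=0, c=1, f=1}.
          branch 2.2.2 (add ¬(c ∨ ¬(c → ¬c))):
            ¬(c ∨ ¬(c → ¬c)): α-rule — add ¬c, ¬¬(c → ¬c).
            × closes — contains both c and ¬c.
6 branches closed, 5 open.
An open branch gives a countermodel: a=0, c=0 (unmentioned atoms arbitrary); under it the original formula is false.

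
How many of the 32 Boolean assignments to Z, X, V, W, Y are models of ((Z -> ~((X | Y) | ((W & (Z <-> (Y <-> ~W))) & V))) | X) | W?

30

Initial set: {(((Z -> ~((X | Y) | ((W & (Z <-> (Y <-> ~W))) & V))) | X) | W)}.
(((Z -> ~((X | Y) | ((W & (Z <-> (Y <-> ~W))) & V))) | X) | W): β-rule — branch into ((Z -> ~((X | Y) | ((W & (Z <-> (Y <-> ~W))) & V))) | X)  //  W.
  branch 1 (add ((Z -> ~((X | Y) | ((W & (Z <-> (Y <-> ~W))) & V))) | X)):
    ((Z -> ~((X | Y) | ((W & (Z <-> (Y <-> ~W))) & V))) | X): β-rule — branch into (Z -> ~((X | Y) | ((W & (Z <-> (Y <-> ~W))) & V)))  //  X.
      branch 1.1 (add (Z -> ~((X | Y) | ((W & (Z <-> (Y <-> ~W))) & V)))):
        (Z -> ~((X | Y) | ((W & (Z <-> (Y <-> ~W))) & V))): β-rule — branch into ~Z  //  ~((X | Y) | ((W & (Z <-> (Y <-> ~W))) & V)).
          branch 1.1.1 (add ~Z):
            ○ open, literals {Z=false}.
          branch 1.1.2 (add ~((X | Y) | ((W & (Z <-> (Y <-> ~W))) & V))):
            ~((X | Y) | ((W & (Z <-> (Y <-> ~W))) & V)): α-rule — add ~(X | Y), ~((W & (Z <-> (Y <-> ~W))) & V).
            ~(X | Y): α-rule — add ~X, ~Y.
            ~((W & (Z <-> (Y <-> ~W))) & V): β-rule — branch into ~(W & (Z <-> (Y <-> ~W)))  //  ~V.
              branch 1.1.2.1 (add ~(W & (Z <-> (Y <-> ~W)))):
                ~(W & (Z <-> (Y <-> ~W))): β-rule — branch into ~W  //  ~(Z <-> (Y <-> ~W)).
                  branch 1.1.2.1.1 (add ~W):
                    ○ open, literals {W=false, X=false, Y=false}.
                  branch 1.1.2.1.2 (add ~(Z <-> (Y <-> ~W))):
                    ~(Z <-> (Y <-> ~W)): β-rule — branch into Z, ~(Y <-> ~W)  //  ~Z, (Y <-> ~W).
                      branch 1.1.2.1.2.1 (add Z, ~(Y <-> ~W)):
                        ~(Y <-> ~W): β-rule — branch into Y, ~~W  //  ~Y, ~W.
                          branch 1.1.2.1.2.1.1 (add Y, ~~W):
                            × closes — contains both Y and ~Y.
                          branch 1.1.2.1.2.1.2 (add ~Y, ~W):
                            ○ open, literals {W=false, X=false, Y=false, Z=true}.
                      branch 1.1.2.1.2.2 (add ~Z, (Y <-> ~W)):
                        (Y <-> ~W): β-rule — branch into Y, ~W  //  ~Y, ~~W.
                          branch 1.1.2.1.2.2.1 (add Y, ~W):
                            × closes — contains both Y and ~Y.
                          branch 1.1.2.1.2.2.2 (add ~Y, ~~W):
                            ○ open, literals {W=true, X=false, Y=false, Z=false}.
              branch 1.1.2.2 (add ~V):
                ○ open, literals {V=false, X=false, Y=false}.
      branch 1.2 (add X):
        ○ open, literals {X=true}.
  branch 2 (add W):
    ○ open, literals {W=true}.
2 branches closed, 7 open.
Each open branch fixes some atoms; the unmentioned ones are free. Counting distinct full assignments: branch {Z=false} (X, V, W, Y) contributes 16 new; branch {W=false, X=false, Y=false} (Z, V) contributes 2 new; branch {W=false, X=false, Y=false, Z=true} (V) contributes 0 new; branch {W=true, X=false, Y=false, Z=false} (V) contributes 0 new; branch {V=false, X=false, Y=false} (Z, W) contributes 1 new; branch {X=true} (Z, V, W, Y) contributes 8 new; branch {W=true} (Z, X, V, Y) contributes 3 new. Total: 30.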